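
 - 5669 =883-6552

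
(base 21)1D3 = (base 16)2cd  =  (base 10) 717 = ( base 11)5A2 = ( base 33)lo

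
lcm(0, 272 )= 0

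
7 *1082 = 7574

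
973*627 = 610071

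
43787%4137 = 2417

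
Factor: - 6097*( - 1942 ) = 11840374 = 2^1* 7^1*13^1*67^1 * 971^1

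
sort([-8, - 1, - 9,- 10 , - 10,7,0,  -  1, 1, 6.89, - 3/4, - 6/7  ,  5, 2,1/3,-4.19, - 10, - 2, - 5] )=[ - 10, -10, - 10, - 9, - 8,-5,-4.19, - 2,  -  1, - 1, -6/7 , - 3/4, 0,  1/3,1, 2,5, 6.89,7]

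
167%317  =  167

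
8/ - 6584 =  - 1 + 822/823 = -0.00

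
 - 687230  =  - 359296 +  - 327934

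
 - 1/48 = - 1/48= -0.02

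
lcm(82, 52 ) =2132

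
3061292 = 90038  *34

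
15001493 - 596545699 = - 581544206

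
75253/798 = 75253/798  =  94.30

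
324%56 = 44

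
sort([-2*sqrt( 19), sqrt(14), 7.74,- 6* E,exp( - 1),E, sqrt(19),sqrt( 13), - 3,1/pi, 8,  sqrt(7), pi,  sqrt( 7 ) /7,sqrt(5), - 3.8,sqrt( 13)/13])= [ - 6*E, - 2*sqrt( 19),-3.8, - 3, sqrt( 13)/13,1/pi, exp(  -  1),sqrt( 7)/7, sqrt(5),sqrt( 7 ),E, pi,sqrt( 13),  sqrt( 14),sqrt(19), 7.74, 8 ]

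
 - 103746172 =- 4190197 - 99555975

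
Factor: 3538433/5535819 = 3^( - 2)*31^1*193^(-1)*3187^( - 1 ) * 114143^1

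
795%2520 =795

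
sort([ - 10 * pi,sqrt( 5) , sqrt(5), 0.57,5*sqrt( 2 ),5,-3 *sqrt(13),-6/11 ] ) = [ - 10*pi,-3 * sqrt( 13), - 6/11,0.57,sqrt(5),sqrt( 5 ),  5,5* sqrt(2) ]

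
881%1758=881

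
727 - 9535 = -8808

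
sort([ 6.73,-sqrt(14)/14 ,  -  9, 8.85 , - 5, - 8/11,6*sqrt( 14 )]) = [ - 9 ,-5 , - 8/11, - sqrt( 14) /14,6.73, 8.85,6*sqrt( 14 )]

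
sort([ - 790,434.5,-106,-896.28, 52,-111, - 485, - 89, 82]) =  [ - 896.28,-790, - 485,-111 ,-106, - 89,52,82, 434.5 ]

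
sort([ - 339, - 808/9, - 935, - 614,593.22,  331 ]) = [ - 935,- 614, - 339 , - 808/9,331,  593.22 ]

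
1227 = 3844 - 2617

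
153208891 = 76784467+76424424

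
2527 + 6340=8867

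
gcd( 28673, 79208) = 1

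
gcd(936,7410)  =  78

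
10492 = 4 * 2623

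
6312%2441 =1430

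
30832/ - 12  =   - 7708/3 = -  2569.33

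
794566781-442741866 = 351824915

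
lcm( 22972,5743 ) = 22972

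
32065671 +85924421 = 117990092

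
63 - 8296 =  - 8233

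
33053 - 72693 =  - 39640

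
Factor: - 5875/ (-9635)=25/41= 5^2*41^( - 1 )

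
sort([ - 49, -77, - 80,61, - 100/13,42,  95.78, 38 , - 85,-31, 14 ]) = [ - 85 ,-80, - 77,-49, - 31, - 100/13,14,38, 42, 61, 95.78]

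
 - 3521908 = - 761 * 4628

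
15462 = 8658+6804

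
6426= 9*714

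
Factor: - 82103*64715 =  - 5313295645 =- 5^1 *7^2*37^1*43^2 * 317^1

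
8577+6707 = 15284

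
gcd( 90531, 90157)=1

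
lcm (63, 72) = 504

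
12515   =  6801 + 5714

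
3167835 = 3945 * 803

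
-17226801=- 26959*639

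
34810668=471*73908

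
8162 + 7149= 15311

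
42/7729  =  42/7729 = 0.01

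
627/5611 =627/5611 = 0.11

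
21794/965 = 22  +  564/965 = 22.58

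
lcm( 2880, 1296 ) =25920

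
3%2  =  1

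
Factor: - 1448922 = -2^1 *3^1*59^1*4093^1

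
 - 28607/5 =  - 28607/5 = - 5721.40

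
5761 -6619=-858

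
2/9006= 1/4503 = 0.00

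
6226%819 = 493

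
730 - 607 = 123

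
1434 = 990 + 444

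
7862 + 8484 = 16346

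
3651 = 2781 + 870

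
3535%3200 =335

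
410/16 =205/8 = 25.62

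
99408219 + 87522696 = 186930915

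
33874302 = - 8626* ( - 3927) 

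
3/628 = 3/628 = 0.00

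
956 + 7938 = 8894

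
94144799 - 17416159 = 76728640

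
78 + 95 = 173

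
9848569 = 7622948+2225621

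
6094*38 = 231572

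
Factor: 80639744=2^8*269^1*1171^1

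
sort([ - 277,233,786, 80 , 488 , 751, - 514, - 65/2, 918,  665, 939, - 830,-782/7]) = [ - 830, - 514, - 277, - 782/7,  -  65/2, 80, 233, 488,  665, 751, 786 , 918,939]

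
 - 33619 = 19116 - 52735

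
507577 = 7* 72511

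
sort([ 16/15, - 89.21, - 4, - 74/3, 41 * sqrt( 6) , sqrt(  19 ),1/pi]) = [ - 89.21, - 74/3 , - 4,1/pi, 16/15,sqrt( 19 ) , 41*sqrt( 6)]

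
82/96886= 41/48443 =0.00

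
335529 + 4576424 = 4911953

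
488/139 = 3+71/139 = 3.51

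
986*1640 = 1617040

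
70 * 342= 23940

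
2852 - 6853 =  - 4001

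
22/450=11/225  =  0.05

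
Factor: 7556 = 2^2*1889^1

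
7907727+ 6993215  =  14900942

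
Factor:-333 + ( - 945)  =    -  1278 = - 2^1 * 3^2*71^1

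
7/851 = 7/851  =  0.01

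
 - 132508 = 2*( - 66254)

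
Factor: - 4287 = - 3^1*1429^1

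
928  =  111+817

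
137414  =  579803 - 442389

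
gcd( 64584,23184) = 1656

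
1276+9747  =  11023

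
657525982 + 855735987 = 1513261969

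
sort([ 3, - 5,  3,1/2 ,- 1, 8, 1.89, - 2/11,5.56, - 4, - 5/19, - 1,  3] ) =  [- 5, - 4,-1, - 1 , - 5/19, - 2/11,1/2, 1.89,3,  3,3,5.56,8]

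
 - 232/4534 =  - 116/2267 = -0.05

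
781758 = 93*8406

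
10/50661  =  10/50661 =0.00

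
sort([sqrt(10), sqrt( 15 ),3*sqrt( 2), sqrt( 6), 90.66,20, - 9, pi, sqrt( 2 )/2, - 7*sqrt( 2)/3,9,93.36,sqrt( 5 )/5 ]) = [ - 9, - 7*sqrt( 2)/3, sqrt( 5)/5, sqrt( 2)/2,sqrt ( 6),pi, sqrt( 10 ),sqrt(  15 ),  3* sqrt( 2 ), 9,  20, 90.66,93.36]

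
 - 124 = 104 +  - 228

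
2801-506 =2295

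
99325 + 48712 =148037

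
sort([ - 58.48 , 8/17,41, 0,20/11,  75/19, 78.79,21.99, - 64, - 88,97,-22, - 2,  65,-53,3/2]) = [ - 88,  -  64, - 58.48,- 53,-22,  -  2, 0,8/17, 3/2,20/11, 75/19,21.99,41,65, 78.79 , 97]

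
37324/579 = 64 + 268/579 = 64.46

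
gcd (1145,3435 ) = 1145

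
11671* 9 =105039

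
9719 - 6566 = 3153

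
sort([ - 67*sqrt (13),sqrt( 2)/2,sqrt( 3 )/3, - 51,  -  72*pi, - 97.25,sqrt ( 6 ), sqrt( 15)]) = [-67*sqrt( 13), - 72*pi,  -  97.25, - 51,sqrt( 3) /3, sqrt( 2 ) /2, sqrt (6), sqrt( 15 )]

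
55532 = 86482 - 30950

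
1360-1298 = 62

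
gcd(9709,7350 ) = 7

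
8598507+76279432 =84877939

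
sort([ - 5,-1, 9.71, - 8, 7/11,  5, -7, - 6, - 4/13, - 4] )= [-8, - 7, -6, - 5, - 4, - 1, - 4/13,7/11,5,9.71 ] 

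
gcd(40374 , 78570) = 18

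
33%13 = 7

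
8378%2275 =1553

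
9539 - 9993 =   -  454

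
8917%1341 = 871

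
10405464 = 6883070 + 3522394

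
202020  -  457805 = -255785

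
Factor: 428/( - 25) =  - 2^2 * 5^(- 2 )*107^1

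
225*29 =6525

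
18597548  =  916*20303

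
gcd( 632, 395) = 79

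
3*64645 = 193935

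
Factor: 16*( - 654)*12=  -  2^7*3^2*109^1 =- 125568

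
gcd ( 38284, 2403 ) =1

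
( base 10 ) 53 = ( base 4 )311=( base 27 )1q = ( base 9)58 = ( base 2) 110101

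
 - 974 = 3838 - 4812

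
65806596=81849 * 804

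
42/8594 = 21/4297 = 0.00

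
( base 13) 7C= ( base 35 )2x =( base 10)103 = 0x67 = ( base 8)147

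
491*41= 20131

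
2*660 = 1320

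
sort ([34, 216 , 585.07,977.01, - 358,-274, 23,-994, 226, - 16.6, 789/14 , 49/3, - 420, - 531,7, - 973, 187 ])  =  [ - 994, - 973, - 531, - 420,-358,-274, - 16.6, 7,49/3, 23,  34,789/14, 187  ,  216, 226, 585.07, 977.01 ]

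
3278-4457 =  - 1179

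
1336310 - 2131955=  - 795645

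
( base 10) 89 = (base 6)225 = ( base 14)65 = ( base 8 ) 131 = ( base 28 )35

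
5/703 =5/703  =  0.01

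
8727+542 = 9269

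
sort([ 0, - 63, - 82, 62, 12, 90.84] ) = [ - 82,- 63, 0, 12 , 62 , 90.84]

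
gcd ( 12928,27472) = 1616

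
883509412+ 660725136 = 1544234548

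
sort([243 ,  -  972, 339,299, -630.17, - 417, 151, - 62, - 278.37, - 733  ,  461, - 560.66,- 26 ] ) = [ -972,-733, - 630.17,- 560.66,- 417, - 278.37, - 62, - 26, 151, 243,299, 339,461]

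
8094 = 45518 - 37424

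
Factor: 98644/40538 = 49322/20269  =  2^1*7^1*13^1*271^1*20269^ (-1)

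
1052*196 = 206192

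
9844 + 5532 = 15376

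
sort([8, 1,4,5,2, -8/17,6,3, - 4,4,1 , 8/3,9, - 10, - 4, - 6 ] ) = [ - 10, - 6,-4, - 4,-8/17, 1,1 , 2, 8/3,  3,4,4, 5 , 6,  8, 9]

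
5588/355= 15  +  263/355=15.74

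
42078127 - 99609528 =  - 57531401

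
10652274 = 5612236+5040038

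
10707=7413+3294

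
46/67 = 46/67 = 0.69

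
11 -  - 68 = 79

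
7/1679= 7/1679 = 0.00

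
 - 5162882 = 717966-5880848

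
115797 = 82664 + 33133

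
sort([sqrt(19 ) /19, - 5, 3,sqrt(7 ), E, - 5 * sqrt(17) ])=[  -  5*sqrt(17), - 5,  sqrt( 19 ) /19,sqrt ( 7),E , 3]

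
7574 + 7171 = 14745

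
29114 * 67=1950638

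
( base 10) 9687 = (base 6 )112503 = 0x25D7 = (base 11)7307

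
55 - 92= - 37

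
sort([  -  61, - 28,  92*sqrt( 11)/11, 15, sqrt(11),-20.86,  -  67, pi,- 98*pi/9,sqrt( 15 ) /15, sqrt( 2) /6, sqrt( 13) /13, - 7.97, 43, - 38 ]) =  [-67, -61,  -  38, -98*pi/9, - 28,-20.86, - 7.97,sqrt( 2 )/6,  sqrt ( 15)/15 , sqrt ( 13)/13, pi, sqrt( 11),15, 92*sqrt( 11)/11,43]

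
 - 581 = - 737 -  -156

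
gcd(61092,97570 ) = 2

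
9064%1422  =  532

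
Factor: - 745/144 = - 2^( - 4)*3^( - 2 ) * 5^1 *149^1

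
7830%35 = 25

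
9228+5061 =14289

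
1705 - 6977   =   - 5272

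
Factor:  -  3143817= - 3^2*349313^1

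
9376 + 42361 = 51737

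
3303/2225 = 3303/2225 = 1.48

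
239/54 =239/54 = 4.43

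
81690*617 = 50402730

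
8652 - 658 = 7994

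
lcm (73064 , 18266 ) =73064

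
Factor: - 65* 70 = - 4550 =- 2^1*5^2 * 7^1*13^1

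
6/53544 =1/8924 = 0.00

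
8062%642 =358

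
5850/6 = 975=975.00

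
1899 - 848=1051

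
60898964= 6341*9604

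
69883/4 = 17470+3/4 = 17470.75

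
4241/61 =4241/61= 69.52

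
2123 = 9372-7249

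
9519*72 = 685368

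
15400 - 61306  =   - 45906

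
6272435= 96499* 65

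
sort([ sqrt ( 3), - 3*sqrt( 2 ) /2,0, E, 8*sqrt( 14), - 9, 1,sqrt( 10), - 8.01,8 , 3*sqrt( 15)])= [-9  ,-8.01,-3*sqrt( 2)/2 , 0,  1,sqrt( 3), E,  sqrt( 10 ),8, 3*sqrt( 15), 8*sqrt( 14 )]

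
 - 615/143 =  - 5 + 100/143=- 4.30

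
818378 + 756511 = 1574889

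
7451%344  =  227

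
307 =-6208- - 6515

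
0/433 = 0 = 0.00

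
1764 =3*588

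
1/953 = 1/953 = 0.00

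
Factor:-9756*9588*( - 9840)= 920438795520 = 2^8*3^4*5^1*17^1*41^1*47^1*271^1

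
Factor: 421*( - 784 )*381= - 2^4 *3^1*7^2*127^1*421^1 = - 125754384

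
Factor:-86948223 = -3^1*28982741^1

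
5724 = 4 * 1431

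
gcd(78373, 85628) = 1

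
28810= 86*335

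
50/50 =1 = 1.00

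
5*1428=7140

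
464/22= 21 + 1/11= 21.09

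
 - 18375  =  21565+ - 39940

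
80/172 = 20/43=0.47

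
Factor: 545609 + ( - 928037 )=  - 382428 = - 2^2*3^3*3541^1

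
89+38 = 127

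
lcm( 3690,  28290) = 84870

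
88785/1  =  88785=88785.00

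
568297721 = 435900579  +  132397142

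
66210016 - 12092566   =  54117450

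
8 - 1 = 7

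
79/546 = 79/546 = 0.14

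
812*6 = 4872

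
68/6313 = 68/6313  =  0.01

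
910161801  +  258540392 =1168702193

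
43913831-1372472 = 42541359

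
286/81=3 +43/81 = 3.53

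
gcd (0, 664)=664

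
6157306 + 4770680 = 10927986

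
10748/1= 10748 = 10748.00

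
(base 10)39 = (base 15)29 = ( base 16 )27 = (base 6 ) 103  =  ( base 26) 1D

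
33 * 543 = 17919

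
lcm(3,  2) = 6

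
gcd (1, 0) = 1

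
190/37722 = 95/18861 = 0.01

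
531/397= 1 + 134/397= 1.34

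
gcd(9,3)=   3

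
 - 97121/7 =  - 13875 + 4/7 = - 13874.43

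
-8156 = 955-9111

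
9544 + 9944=19488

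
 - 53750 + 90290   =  36540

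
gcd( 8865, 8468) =1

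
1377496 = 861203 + 516293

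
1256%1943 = 1256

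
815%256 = 47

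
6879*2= 13758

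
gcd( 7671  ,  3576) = 3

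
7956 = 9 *884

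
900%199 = 104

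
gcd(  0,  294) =294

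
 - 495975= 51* (  -  9725 ) 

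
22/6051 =22/6051= 0.00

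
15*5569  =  83535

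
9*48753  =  438777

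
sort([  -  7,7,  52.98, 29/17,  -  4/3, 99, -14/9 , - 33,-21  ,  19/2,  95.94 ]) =[ - 33,-21,-7, - 14/9,- 4/3, 29/17, 7,19/2,  52.98,95.94, 99 ]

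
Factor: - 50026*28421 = -2^1*97^1  *  293^1*25013^1 = - 1421788946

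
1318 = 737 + 581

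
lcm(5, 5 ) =5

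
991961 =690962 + 300999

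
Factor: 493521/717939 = 497/723 = 3^( - 1 )*7^1 * 71^1 * 241^(  -  1)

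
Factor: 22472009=7^1*3210287^1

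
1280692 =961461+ 319231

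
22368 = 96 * 233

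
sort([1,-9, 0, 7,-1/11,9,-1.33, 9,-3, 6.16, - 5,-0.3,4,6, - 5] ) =[  -  9, - 5,-5,-3,-1.33,  -  0.3, -1/11 , 0,1,4, 6, 6.16,7, 9,9 ]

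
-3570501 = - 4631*771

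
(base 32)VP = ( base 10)1017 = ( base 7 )2652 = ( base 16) 3F9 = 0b1111111001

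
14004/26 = 538 + 8/13=538.62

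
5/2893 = 5/2893 = 0.00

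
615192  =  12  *51266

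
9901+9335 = 19236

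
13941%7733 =6208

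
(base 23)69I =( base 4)311013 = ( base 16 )d47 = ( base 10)3399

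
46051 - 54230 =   -  8179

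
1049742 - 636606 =413136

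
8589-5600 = 2989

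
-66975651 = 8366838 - 75342489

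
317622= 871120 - 553498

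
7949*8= 63592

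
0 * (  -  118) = 0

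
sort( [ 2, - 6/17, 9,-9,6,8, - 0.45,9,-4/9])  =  [-9,-0.45,-4/9,-6/17,2, 6,8,9, 9]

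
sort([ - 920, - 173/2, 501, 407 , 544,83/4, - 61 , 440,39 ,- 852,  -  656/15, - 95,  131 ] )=[-920,-852,-95,-173/2, - 61 , - 656/15, 83/4, 39,131, 407,  440,501, 544]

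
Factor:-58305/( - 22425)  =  13/5= 5^( - 1)*13^1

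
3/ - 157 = -1 + 154/157 = - 0.02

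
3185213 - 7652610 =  - 4467397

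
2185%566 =487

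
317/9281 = 317/9281 = 0.03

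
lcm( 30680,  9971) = 398840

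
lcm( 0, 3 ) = 0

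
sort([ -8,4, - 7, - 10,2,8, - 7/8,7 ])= [ - 10,- 8,- 7, - 7/8,2, 4,7,8] 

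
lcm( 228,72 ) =1368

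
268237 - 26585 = 241652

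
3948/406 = 9 + 21/29 = 9.72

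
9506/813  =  11 + 563/813 = 11.69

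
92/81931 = 92/81931 = 0.00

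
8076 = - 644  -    -  8720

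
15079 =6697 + 8382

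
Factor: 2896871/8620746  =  2^(-1 )*3^( - 1)*71^1*283^ (  -  1 )*5077^( - 1)*40801^1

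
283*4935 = 1396605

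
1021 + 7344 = 8365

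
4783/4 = 1195 + 3/4 = 1195.75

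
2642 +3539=6181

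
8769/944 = 8769/944 = 9.29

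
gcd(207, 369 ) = 9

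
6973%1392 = 13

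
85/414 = 85/414 = 0.21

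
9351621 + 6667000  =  16018621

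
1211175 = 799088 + 412087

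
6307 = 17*371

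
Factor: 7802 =2^1 *47^1 *83^1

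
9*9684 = 87156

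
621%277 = 67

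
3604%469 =321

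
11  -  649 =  -638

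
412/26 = 15+11/13 = 15.85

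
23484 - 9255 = 14229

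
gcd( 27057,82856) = 1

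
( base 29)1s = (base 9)63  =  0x39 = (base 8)71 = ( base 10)57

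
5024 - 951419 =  - 946395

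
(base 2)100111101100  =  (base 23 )4IA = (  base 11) 19AA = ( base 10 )2540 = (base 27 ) 3d2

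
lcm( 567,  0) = 0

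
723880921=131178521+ 592702400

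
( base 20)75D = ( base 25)4GD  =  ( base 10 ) 2913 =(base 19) 816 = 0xb61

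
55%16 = 7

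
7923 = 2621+5302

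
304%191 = 113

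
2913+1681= 4594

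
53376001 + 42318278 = 95694279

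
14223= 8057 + 6166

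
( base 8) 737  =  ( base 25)J4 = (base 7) 1253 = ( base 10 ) 479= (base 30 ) ft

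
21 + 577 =598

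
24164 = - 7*(- 3452)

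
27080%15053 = 12027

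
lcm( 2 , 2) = 2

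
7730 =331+7399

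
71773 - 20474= 51299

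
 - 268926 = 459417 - 728343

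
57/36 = 19/12 = 1.58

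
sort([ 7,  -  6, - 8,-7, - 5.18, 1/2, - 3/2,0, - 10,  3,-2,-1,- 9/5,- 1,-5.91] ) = [ - 10, - 8,-7,- 6,-5.91,-5.18,  -  2, -9/5, - 3/2, - 1 ,-1,0,1/2,3,7 ] 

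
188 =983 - 795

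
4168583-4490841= - 322258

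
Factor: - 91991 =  - 67^1*1373^1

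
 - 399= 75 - 474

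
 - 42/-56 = 3/4 = 0.75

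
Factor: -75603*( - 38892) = 2940351876 = 2^2*3^2*7^1*11^1*29^1*79^1*463^1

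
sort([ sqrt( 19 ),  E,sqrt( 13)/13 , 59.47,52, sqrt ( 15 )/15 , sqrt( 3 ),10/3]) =[ sqrt( 15) /15, sqrt( 13) /13,sqrt( 3 ),  E,  10/3,sqrt( 19),52, 59.47] 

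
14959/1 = 14959 = 14959.00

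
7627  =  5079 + 2548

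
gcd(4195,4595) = 5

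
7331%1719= 455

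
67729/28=2418 + 25/28 = 2418.89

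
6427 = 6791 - 364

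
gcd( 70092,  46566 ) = 18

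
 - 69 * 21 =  - 1449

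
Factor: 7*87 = 609 = 3^1*7^1*29^1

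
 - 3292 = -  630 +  - 2662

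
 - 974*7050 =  -6866700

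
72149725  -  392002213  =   - 319852488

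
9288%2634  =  1386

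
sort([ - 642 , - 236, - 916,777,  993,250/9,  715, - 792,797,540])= [ - 916, - 792,-642, - 236, 250/9,540, 715,777,797, 993 ]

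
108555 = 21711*5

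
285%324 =285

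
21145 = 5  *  4229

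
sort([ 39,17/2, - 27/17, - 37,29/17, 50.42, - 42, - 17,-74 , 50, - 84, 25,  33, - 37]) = [ - 84,-74 , - 42,-37,-37,-17, - 27/17,29/17 , 17/2,25,  33,39, 50, 50.42]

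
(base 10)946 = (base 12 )66A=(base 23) 1I3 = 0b1110110010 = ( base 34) RS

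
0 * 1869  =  0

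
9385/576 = 16+169/576 =16.29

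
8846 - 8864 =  - 18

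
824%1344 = 824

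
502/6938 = 251/3469 = 0.07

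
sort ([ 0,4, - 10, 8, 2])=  [ - 10, 0,2, 4, 8 ]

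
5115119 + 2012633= 7127752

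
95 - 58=37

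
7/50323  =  1/7189=0.00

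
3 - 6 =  - 3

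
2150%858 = 434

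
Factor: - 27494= -2^1 *59^1* 233^1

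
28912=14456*2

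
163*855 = 139365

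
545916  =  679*804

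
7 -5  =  2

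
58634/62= 945 + 22/31 = 945.71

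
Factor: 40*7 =2^3* 5^1 * 7^1=280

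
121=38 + 83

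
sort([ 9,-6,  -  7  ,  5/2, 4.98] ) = [ - 7 , -6,5/2,4.98,9]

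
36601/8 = 4575 + 1/8 = 4575.12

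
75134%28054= 19026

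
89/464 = 89/464 = 0.19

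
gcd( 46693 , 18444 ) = 53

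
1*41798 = 41798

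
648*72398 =46913904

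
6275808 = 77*81504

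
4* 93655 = 374620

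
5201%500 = 201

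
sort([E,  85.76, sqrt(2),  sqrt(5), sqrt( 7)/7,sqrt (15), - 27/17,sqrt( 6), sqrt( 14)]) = [ - 27/17, sqrt (7 )/7, sqrt(2),  sqrt( 5 ),sqrt(6), E, sqrt(14),sqrt( 15 ), 85.76]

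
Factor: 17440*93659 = 2^5*5^1*73^1*109^1*1283^1 = 1633412960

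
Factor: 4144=2^4*7^1* 37^1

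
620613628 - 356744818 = 263868810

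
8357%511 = 181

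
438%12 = 6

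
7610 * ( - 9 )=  -68490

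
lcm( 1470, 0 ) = 0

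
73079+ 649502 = 722581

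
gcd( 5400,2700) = 2700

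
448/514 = 224/257  =  0.87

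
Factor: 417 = 3^1*139^1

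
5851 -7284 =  - 1433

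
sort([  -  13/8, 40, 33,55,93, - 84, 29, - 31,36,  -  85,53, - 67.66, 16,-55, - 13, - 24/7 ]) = [ - 85, - 84, - 67.66, - 55, - 31, - 13, - 24/7, - 13/8, 16,29, 33,  36,40,53,55, 93]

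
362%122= 118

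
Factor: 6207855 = 3^1*5^1*163^1*2539^1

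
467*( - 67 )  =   - 31289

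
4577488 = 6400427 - 1822939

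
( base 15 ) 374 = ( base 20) 1j4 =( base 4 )30100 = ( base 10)784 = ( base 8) 1420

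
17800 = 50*356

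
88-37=51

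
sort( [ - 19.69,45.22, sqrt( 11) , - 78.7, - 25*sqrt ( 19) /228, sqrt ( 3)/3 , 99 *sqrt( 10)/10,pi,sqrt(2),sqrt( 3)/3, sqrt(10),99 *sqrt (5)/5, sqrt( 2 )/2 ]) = [ - 78.7, - 19.69, - 25 * sqrt( 19)/228, sqrt( 3)/3 , sqrt( 3)/3, sqrt( 2 ) /2, sqrt(2),  pi,  sqrt( 10 ), sqrt( 11 ),99*sqrt ( 10)/10 , 99*sqrt(5)/5, 45.22 ] 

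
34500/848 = 8625/212 = 40.68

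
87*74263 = 6460881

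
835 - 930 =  -95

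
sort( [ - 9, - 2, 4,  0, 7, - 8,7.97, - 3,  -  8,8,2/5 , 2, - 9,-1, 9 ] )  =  [ - 9,  -  9, -8, - 8,-3, - 2, -1,  0, 2/5, 2,4,7, 7.97,8, 9 ]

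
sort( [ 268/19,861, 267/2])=[ 268/19 , 267/2,861] 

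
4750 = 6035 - 1285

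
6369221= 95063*67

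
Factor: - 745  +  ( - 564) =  - 7^1 * 11^1 * 17^1 = - 1309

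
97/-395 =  - 97/395= - 0.25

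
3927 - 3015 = 912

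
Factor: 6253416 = 2^3 *3^3*13^1*17^1 * 131^1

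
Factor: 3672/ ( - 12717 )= - 136/471 =- 2^3  *3^( - 1 )*17^1*  157^( -1)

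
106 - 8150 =  -  8044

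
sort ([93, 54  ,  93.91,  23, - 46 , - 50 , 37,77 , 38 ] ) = [-50, - 46,23,37,38,54, 77, 93,93.91]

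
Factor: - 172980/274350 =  - 186/295 = - 2^1*3^1*5^(-1)*31^1 *59^(-1)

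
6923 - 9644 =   -  2721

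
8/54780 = 2/13695 = 0.00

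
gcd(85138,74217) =1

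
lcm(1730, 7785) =15570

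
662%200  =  62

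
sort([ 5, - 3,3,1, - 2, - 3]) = [ - 3, - 3, - 2, 1,3,5] 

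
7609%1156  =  673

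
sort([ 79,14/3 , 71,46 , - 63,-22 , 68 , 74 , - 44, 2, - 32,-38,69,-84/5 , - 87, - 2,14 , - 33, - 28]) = [ - 87,-63  ,-44,-38, - 33 , - 32, - 28 , - 22, - 84/5,-2 , 2, 14/3 , 14, 46 , 68, 69, 71, 74, 79] 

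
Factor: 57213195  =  3^1 * 5^1*13^1*181^1 * 1621^1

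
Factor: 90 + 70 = 160 = 2^5 * 5^1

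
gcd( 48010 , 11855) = 5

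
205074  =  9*22786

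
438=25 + 413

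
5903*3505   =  20690015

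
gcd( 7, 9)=1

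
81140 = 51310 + 29830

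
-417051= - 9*46339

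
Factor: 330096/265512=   46/37 = 2^1*23^1*37^(-1)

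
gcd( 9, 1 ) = 1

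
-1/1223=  - 1/1223 = - 0.00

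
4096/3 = 4096/3= 1365.33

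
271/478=271/478 = 0.57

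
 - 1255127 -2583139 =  - 3838266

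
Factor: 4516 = 2^2*1129^1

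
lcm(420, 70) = 420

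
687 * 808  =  555096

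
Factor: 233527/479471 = 7^1*73^1*97^( - 1)*457^1*4943^( - 1) 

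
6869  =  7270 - 401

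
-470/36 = -235/18=   - 13.06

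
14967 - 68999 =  - 54032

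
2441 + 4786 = 7227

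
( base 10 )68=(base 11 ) 62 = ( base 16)44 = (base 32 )24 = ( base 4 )1010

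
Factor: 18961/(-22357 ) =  - 67/79 =- 67^1*79^( - 1 ) 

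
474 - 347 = 127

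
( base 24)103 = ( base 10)579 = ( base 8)1103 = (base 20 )18J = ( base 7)1455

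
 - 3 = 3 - 6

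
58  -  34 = 24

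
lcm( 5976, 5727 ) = 137448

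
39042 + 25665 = 64707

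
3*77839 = 233517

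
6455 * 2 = 12910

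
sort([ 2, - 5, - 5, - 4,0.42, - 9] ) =[ - 9, - 5 ,- 5,-4,  0.42, 2]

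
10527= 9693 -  - 834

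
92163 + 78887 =171050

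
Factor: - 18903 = -3^1*6301^1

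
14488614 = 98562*147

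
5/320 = 1/64 = 0.02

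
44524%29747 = 14777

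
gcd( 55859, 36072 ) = 1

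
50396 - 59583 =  - 9187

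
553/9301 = 553/9301 = 0.06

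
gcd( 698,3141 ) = 349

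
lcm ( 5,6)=30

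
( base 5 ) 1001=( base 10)126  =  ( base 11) 105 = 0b1111110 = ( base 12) A6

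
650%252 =146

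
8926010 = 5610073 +3315937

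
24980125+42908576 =67888701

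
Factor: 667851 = 3^1*23^1*9679^1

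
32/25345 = 32/25345 = 0.00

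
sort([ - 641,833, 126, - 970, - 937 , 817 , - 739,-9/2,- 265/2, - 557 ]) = [  -  970, - 937, - 739  ,- 641, - 557, - 265/2, - 9/2,126,817, 833 ] 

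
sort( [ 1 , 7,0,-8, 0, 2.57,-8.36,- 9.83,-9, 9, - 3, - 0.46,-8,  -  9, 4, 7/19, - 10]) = [ -10, - 9.83, - 9,-9, - 8.36, - 8,-8, - 3, - 0.46,0, 0, 7/19 , 1,2.57, 4, 7,  9 ] 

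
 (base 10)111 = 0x6F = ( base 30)3l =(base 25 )4b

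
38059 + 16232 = 54291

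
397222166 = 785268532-388046366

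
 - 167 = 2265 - 2432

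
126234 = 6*21039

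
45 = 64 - 19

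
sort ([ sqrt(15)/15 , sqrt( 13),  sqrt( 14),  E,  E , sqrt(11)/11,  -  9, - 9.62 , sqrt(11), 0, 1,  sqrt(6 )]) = [ - 9.62, - 9,  0, sqrt ( 15)/15,sqrt ( 11 )/11,1 , sqrt ( 6), E,E, sqrt(11),sqrt( 13), sqrt(14)] 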